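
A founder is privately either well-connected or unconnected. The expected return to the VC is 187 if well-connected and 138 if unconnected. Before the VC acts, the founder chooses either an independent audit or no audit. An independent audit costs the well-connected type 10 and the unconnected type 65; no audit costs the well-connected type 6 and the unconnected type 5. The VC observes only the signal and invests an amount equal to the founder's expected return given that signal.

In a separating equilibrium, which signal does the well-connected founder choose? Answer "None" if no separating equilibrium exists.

Try well-connected → audit, unconnected → no audit:
  If types separate, audit earns payment 187 and no audit earns 138.
  Well-connected: audit gives 187 − 10 = 177; no audit gives 138 − 6 = 132. No deviation. ✓
  Unconnected: no audit gives 138 − 5 = 133; audit gives 187 − 65 = 122. No deviation. ✓
Both hold — the well-connected type sends audit.

audit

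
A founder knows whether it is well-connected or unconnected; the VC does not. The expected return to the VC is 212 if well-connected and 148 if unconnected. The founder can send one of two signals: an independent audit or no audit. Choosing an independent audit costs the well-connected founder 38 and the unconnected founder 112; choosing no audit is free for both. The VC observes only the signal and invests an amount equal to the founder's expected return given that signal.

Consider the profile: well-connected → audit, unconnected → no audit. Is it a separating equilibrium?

Under separation the VC infers type exactly: audit → well-connected (pays 212), no audit → unconnected (pays 148).
Well-connected: audit gives 212 − 38 = 174; no audit gives 148 − 0 = 148. No deviation. ✓
Unconnected: no audit gives 148 − 0 = 148; audit gives 212 − 112 = 100. No deviation. ✓
Neither type gains from mimicking the other.

Yes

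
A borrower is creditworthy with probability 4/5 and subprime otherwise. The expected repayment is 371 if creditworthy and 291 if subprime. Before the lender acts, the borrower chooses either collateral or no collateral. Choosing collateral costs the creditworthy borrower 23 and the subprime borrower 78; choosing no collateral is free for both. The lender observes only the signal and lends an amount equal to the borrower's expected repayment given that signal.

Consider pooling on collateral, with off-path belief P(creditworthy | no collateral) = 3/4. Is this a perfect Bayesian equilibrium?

No

At the pooled signal (collateral) the lender holds the prior 4/5 and pays 4/5·371 + 1/5·291 = 355. Off-path (no collateral) belief 3/4 gives 3/4·371 + 1/4·291 = 351.
Creditworthy: collateral gives 355 − 23 = 332; no collateral gives 351 − 0 = 351. Deviates. ✗
Subprime: collateral gives 355 − 78 = 277; no collateral gives 351 − 0 = 351. Deviates. ✗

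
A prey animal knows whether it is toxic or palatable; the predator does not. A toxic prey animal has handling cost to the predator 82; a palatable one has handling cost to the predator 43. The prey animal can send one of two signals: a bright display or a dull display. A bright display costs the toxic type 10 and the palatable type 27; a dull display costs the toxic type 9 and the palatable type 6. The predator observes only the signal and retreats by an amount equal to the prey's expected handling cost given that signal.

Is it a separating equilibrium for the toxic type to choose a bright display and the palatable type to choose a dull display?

Under separation the predator infers type exactly: bright display → toxic (pays 82), dull display → palatable (pays 43).
Toxic: bright display gives 82 − 10 = 72; dull display gives 43 − 9 = 34. No deviation. ✓
Palatable: dull display gives 43 − 6 = 37; bright display gives 82 − 27 = 55. Would deviate. ✗

No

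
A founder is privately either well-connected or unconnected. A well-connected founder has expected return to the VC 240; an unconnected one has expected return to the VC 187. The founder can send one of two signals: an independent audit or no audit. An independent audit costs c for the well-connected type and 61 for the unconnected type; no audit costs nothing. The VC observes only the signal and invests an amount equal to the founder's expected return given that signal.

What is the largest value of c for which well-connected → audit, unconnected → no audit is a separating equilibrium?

53

Under separation: audit → well-connected (pays 240); no audit → unconnected (pays 187).
Unconnected: 187 − 0 = 187 ≥ 240 − 61 = 179. Holds regardless of c. ✓
Well-connected: 240 − c ≥ 187 − 0, so c ≤ 240 − 187 = 53.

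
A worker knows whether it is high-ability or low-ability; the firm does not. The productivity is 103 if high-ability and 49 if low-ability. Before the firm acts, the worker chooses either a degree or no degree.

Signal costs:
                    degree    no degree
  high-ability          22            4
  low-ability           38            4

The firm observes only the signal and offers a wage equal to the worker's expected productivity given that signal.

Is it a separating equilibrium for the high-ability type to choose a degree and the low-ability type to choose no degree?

Under separation the firm infers type exactly: degree → high-ability (pays 103), no degree → low-ability (pays 49).
High-ability: degree gives 103 − 22 = 81; no degree gives 49 − 4 = 45. No deviation. ✓
Low-ability: no degree gives 49 − 4 = 45; degree gives 103 − 38 = 65. Would deviate. ✗

No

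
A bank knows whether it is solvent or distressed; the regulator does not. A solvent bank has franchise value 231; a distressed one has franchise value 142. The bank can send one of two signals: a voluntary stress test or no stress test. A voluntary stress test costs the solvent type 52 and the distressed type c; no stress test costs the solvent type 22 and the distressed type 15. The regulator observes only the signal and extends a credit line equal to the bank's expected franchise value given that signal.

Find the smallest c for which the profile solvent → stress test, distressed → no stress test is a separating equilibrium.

104

Under separation: stress test → solvent (pays 231); no stress test → distressed (pays 142).
Solvent: 231 − 52 = 179 ≥ 142 − 22 = 120. Holds regardless of c. ✓
Distressed: 142 − 15 ≥ 231 − c, so c ≥ 231 − 127 = 104.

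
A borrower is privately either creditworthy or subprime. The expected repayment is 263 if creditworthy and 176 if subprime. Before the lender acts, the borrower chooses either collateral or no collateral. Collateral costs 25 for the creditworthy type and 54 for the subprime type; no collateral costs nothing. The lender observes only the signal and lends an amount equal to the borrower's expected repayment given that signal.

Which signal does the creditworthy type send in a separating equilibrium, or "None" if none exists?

None

Try creditworthy → collateral, subprime → no collateral:
  If types separate, collateral earns payment 263 and no collateral earns 176.
  Creditworthy: collateral gives 263 − 25 = 238; no collateral gives 176 − 0 = 176. No deviation. ✓
  Subprime: no collateral gives 176 − 0 = 176; collateral gives 263 − 54 = 209. Would deviate. ✗
Try creditworthy → no collateral, subprime → collateral:
  If types separate, no collateral earns payment 263 and collateral earns 176.
  Creditworthy: no collateral gives 263 − 0 = 263; collateral gives 176 − 25 = 151. No deviation. ✓
  Subprime: collateral gives 176 − 54 = 122; no collateral gives 263 − 0 = 263. Would deviate. ✗
Neither assignment is incentive-compatible.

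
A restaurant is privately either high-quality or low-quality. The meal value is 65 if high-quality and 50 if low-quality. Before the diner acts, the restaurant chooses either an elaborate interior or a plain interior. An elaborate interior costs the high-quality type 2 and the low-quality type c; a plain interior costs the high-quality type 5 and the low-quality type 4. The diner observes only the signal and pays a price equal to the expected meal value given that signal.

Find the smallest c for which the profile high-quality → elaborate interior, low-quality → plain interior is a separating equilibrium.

19

Under separation: elaborate interior → high-quality (pays 65); plain interior → low-quality (pays 50).
High-quality: 65 − 2 = 63 ≥ 50 − 5 = 45. Holds regardless of c. ✓
Low-quality: 50 − 4 ≥ 65 − c, so c ≥ 65 − 46 = 19.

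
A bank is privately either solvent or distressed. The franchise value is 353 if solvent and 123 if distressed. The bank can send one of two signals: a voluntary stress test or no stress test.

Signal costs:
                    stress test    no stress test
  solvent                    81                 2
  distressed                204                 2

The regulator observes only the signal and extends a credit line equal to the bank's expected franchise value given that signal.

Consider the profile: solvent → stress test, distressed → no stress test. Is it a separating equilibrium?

Under separation the regulator infers type exactly: stress test → solvent (pays 353), no stress test → distressed (pays 123).
Solvent: stress test gives 353 − 81 = 272; no stress test gives 123 − 2 = 121. No deviation. ✓
Distressed: no stress test gives 123 − 2 = 121; stress test gives 353 − 204 = 149. Would deviate. ✗

No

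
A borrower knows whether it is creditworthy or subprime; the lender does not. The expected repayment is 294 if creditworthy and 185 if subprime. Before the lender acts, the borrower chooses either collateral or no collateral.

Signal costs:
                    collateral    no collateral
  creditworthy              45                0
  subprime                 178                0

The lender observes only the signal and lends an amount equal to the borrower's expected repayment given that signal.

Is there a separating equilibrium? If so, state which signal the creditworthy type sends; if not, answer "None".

collateral

Try creditworthy → collateral, subprime → no collateral:
  If types separate, collateral earns payment 294 and no collateral earns 185.
  Creditworthy: collateral gives 294 − 45 = 249; no collateral gives 185 − 0 = 185. No deviation. ✓
  Subprime: no collateral gives 185 − 0 = 185; collateral gives 294 − 178 = 116. No deviation. ✓
Both hold — the creditworthy type sends collateral.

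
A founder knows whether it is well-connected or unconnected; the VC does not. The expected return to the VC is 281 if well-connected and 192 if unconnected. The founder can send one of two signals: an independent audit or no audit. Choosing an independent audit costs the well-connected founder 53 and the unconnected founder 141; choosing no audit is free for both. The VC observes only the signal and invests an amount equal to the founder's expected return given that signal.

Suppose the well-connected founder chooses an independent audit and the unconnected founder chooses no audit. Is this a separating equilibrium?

If types separate, audit earns payment 281 and no audit earns 192.
Well-connected: audit gives 281 − 53 = 228; no audit gives 192 − 0 = 192. No deviation. ✓
Unconnected: no audit gives 192 − 0 = 192; audit gives 281 − 141 = 140. No deviation. ✓
Both incentive constraints hold.

Yes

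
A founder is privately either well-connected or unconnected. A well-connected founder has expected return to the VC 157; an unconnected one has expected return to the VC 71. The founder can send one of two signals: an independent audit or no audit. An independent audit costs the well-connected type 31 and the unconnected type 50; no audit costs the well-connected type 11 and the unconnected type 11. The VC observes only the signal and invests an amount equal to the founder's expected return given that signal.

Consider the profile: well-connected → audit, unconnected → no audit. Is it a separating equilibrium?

If types separate, audit earns payment 157 and no audit earns 71.
Well-connected: audit gives 157 − 31 = 126; no audit gives 71 − 11 = 60. No deviation. ✓
Unconnected: no audit gives 71 − 11 = 60; audit gives 157 − 50 = 107. Would deviate. ✗

No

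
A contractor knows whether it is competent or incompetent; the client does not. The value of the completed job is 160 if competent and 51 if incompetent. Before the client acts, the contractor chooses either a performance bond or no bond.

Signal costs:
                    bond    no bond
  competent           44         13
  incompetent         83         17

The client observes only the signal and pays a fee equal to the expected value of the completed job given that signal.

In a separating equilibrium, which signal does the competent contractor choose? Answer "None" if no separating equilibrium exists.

None

Try competent → bond, incompetent → no bond:
  If types separate, bond earns payment 160 and no bond earns 51.
  Competent: bond gives 160 − 44 = 116; no bond gives 51 − 13 = 38. No deviation. ✓
  Incompetent: no bond gives 51 − 17 = 34; bond gives 160 − 83 = 77. Would deviate. ✗
Try competent → no bond, incompetent → bond:
  If types separate, no bond earns payment 160 and bond earns 51.
  Competent: no bond gives 160 − 13 = 147; bond gives 51 − 44 = 7. No deviation. ✓
  Incompetent: bond gives 51 − 83 = -32; no bond gives 160 − 17 = 143. Would deviate. ✗
Neither assignment is incentive-compatible.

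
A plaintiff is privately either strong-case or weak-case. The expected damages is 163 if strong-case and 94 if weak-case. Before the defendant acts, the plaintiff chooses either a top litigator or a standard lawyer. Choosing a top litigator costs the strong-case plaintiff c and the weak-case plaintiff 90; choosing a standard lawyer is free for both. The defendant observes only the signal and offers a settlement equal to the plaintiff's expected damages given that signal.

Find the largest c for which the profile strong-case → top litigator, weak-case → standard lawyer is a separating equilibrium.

Under separation: top litigator → strong-case (pays 163); standard lawyer → weak-case (pays 94).
Weak-case: 94 − 0 = 94 ≥ 163 − 90 = 73. Holds regardless of c. ✓
Strong-case: 163 − c ≥ 94 − 0, so c ≤ 163 − 94 = 69.

69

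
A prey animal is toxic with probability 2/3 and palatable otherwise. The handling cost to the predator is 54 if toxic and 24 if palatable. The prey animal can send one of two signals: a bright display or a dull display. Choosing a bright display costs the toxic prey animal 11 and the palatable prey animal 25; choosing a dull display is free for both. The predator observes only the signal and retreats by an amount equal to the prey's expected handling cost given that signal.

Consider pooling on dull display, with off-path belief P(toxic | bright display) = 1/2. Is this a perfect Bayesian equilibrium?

On the equilibrium path (dull display) the predator holds the prior 2/3 and pays 2/3·54 + 1/3·24 = 44. Off-path (bright display) belief 1/2 gives 1/2·54 + 1/2·24 = 39.
Toxic: dull display gives 44 − 0 = 44; bright display gives 39 − 11 = 28. Stays. ✓
Palatable: dull display gives 44 − 0 = 44; bright display gives 39 − 25 = 14. Stays. ✓
Beliefs are Bayes-consistent on-path and both types best-respond.

Yes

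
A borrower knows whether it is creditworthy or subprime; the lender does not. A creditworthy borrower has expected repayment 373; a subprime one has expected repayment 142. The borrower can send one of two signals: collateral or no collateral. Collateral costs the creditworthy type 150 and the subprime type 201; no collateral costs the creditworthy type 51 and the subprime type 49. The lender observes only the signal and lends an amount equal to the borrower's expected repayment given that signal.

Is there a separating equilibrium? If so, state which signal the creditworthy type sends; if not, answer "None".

Try creditworthy → collateral, subprime → no collateral:
  Under separation the lender infers type exactly: collateral → creditworthy (pays 373), no collateral → subprime (pays 142).
  Creditworthy: collateral gives 373 − 150 = 223; no collateral gives 142 − 51 = 91. No deviation. ✓
  Subprime: no collateral gives 142 − 49 = 93; collateral gives 373 − 201 = 172. Would deviate. ✗
Try creditworthy → no collateral, subprime → collateral:
  Under separation the lender infers type exactly: no collateral → creditworthy (pays 373), collateral → subprime (pays 142).
  Creditworthy: no collateral gives 373 − 51 = 322; collateral gives 142 − 150 = -8. No deviation. ✓
  Subprime: collateral gives 142 − 201 = -59; no collateral gives 373 − 49 = 324. Would deviate. ✗
Neither assignment is incentive-compatible.

None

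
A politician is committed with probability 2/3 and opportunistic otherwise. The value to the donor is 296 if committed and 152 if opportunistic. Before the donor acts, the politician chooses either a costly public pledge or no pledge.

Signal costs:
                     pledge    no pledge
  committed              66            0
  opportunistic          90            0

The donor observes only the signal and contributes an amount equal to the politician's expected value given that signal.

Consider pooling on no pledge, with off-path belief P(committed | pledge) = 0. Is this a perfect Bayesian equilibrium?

At the pooled signal (no pledge) the donor holds the prior 2/3 and pays 2/3·296 + 1/3·152 = 248. Off-path (pledge) belief 0 gives 0·296 + 1·152 = 152.
Committed: no pledge gives 248 − 0 = 248; pledge gives 152 − 66 = 86. Stays. ✓
Opportunistic: no pledge gives 248 − 0 = 248; pledge gives 152 − 90 = 62. Stays. ✓

Yes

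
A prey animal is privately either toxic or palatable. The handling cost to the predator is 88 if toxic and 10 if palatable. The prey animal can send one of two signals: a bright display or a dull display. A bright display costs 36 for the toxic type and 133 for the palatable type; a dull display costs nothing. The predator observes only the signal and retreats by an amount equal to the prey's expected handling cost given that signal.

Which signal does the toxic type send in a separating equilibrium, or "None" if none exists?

Try toxic → bright display, palatable → dull display:
  If types separate, bright display earns payment 88 and dull display earns 10.
  Toxic: bright display gives 88 − 36 = 52; dull display gives 10 − 0 = 10. No deviation. ✓
  Palatable: dull display gives 10 − 0 = 10; bright display gives 88 − 133 = -45. No deviation. ✓
Both hold — the toxic type sends bright display.

bright display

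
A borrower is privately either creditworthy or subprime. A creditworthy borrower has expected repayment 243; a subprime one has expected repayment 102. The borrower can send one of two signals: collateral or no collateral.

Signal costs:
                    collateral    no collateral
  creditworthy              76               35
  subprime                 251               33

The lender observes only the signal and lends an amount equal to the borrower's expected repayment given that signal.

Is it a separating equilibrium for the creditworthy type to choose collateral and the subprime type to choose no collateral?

If types separate, collateral earns payment 243 and no collateral earns 102.
Creditworthy: collateral gives 243 − 76 = 167; no collateral gives 102 − 35 = 67. No deviation. ✓
Subprime: no collateral gives 102 − 33 = 69; collateral gives 243 − 251 = -8. No deviation. ✓
Both incentive constraints hold.

Yes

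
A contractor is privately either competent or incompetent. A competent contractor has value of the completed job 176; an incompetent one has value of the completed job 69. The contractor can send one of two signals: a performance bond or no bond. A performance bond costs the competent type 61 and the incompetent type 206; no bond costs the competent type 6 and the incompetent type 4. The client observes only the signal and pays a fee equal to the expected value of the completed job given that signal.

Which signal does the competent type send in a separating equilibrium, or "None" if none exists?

bond

Try competent → bond, incompetent → no bond:
  Under separation the client infers type exactly: bond → competent (pays 176), no bond → incompetent (pays 69).
  Competent: bond gives 176 − 61 = 115; no bond gives 69 − 6 = 63. No deviation. ✓
  Incompetent: no bond gives 69 − 4 = 65; bond gives 176 − 206 = -30. No deviation. ✓
Both hold — the competent type sends bond.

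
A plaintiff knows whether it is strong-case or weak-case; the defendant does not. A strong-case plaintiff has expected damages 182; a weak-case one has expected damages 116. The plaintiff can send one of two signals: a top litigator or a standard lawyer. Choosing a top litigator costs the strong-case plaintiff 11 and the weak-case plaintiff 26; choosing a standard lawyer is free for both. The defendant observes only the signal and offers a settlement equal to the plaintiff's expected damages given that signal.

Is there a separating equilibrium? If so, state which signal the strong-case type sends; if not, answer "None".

None

Try strong-case → top litigator, weak-case → standard lawyer:
  If types separate, top litigator earns payment 182 and standard lawyer earns 116.
  Strong-case: top litigator gives 182 − 11 = 171; standard lawyer gives 116 − 0 = 116. No deviation. ✓
  Weak-case: standard lawyer gives 116 − 0 = 116; top litigator gives 182 − 26 = 156. Would deviate. ✗
Try strong-case → standard lawyer, weak-case → top litigator:
  If types separate, standard lawyer earns payment 182 and top litigator earns 116.
  Strong-case: standard lawyer gives 182 − 0 = 182; top litigator gives 116 − 11 = 105. No deviation. ✓
  Weak-case: top litigator gives 116 − 26 = 90; standard lawyer gives 182 − 0 = 182. Would deviate. ✗
Neither assignment is incentive-compatible.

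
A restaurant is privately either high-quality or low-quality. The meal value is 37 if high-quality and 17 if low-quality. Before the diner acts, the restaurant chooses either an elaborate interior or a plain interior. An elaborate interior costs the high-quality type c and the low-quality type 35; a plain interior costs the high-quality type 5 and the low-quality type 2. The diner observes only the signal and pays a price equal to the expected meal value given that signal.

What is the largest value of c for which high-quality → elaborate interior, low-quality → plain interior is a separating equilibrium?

Under separation: elaborate interior → high-quality (pays 37); plain interior → low-quality (pays 17).
Low-quality: 17 − 2 = 15 ≥ 37 − 35 = 2. Holds regardless of c. ✓
High-quality: 37 − c ≥ 17 − 5, so c ≤ 37 − 12 = 25.

25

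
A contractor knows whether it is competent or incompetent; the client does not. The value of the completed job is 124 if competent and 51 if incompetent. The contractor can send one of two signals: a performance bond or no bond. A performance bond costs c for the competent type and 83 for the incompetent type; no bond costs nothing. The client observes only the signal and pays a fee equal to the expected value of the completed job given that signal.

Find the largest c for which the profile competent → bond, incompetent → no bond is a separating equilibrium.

73

Under separation: bond → competent (pays 124); no bond → incompetent (pays 51).
Incompetent: 51 − 0 = 51 ≥ 124 − 83 = 41. Holds regardless of c. ✓
Competent: 124 − c ≥ 51 − 0, so c ≤ 124 − 51 = 73.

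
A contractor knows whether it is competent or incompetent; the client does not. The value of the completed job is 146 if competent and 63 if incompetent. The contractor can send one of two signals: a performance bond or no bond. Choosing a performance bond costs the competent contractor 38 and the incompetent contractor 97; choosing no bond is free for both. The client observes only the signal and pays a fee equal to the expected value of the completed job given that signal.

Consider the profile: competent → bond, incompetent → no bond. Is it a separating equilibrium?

If types separate, bond earns payment 146 and no bond earns 63.
Competent: bond gives 146 − 38 = 108; no bond gives 63 − 0 = 63. No deviation. ✓
Incompetent: no bond gives 63 − 0 = 63; bond gives 146 − 97 = 49. No deviation. ✓
Neither type gains from mimicking the other.

Yes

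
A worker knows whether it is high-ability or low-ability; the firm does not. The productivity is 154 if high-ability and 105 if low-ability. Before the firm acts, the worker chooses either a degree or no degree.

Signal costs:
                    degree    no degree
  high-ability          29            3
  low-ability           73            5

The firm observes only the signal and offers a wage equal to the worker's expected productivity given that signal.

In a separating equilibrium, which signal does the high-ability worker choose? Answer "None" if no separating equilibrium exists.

Try high-ability → degree, low-ability → no degree:
  Under separation the firm infers type exactly: degree → high-ability (pays 154), no degree → low-ability (pays 105).
  High-ability: degree gives 154 − 29 = 125; no degree gives 105 − 3 = 102. No deviation. ✓
  Low-ability: no degree gives 105 − 5 = 100; degree gives 154 − 73 = 81. No deviation. ✓
Both hold — the high-ability type sends degree.

degree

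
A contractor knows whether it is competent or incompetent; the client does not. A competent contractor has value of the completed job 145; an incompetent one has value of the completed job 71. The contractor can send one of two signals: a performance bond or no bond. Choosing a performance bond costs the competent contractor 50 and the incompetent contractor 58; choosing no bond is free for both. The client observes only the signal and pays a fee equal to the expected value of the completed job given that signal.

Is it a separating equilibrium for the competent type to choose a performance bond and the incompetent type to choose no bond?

If types separate, bond earns payment 145 and no bond earns 71.
Competent: bond gives 145 − 50 = 95; no bond gives 71 − 0 = 71. No deviation. ✓
Incompetent: no bond gives 71 − 0 = 71; bond gives 145 − 58 = 87. Would deviate. ✗

No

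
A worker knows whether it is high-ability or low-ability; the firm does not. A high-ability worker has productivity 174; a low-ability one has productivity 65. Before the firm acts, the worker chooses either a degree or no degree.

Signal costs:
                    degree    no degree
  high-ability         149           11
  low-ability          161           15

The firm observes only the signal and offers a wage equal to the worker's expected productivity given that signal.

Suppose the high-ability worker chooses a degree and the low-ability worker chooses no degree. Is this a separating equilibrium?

Under separation the firm infers type exactly: degree → high-ability (pays 174), no degree → low-ability (pays 65).
High-ability: degree gives 174 − 149 = 25; no degree gives 65 − 11 = 54. Would deviate. ✗
Low-ability: no degree gives 65 − 15 = 50; degree gives 174 − 161 = 13. No deviation. ✓

No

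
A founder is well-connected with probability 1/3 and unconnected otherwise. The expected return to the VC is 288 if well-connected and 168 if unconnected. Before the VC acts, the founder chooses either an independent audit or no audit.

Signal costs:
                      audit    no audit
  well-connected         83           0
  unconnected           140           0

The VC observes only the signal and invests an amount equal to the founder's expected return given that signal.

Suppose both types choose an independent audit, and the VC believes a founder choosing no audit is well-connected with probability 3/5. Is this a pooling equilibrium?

On the equilibrium path (audit) the VC holds the prior 1/3 and pays 1/3·288 + 2/3·168 = 208. Off-path (no audit) belief 3/5 gives 3/5·288 + 2/5·168 = 240.
Well-connected: audit gives 208 − 83 = 125; no audit gives 240 − 0 = 240. Deviates. ✗
Unconnected: audit gives 208 − 140 = 68; no audit gives 240 − 0 = 240. Deviates. ✗

No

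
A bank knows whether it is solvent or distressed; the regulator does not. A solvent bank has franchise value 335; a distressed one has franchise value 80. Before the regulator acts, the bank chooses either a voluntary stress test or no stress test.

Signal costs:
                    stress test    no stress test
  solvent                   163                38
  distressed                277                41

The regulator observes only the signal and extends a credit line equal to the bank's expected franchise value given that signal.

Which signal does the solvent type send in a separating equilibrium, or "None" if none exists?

Try solvent → stress test, distressed → no stress test:
  If types separate, stress test earns payment 335 and no stress test earns 80.
  Solvent: stress test gives 335 − 163 = 172; no stress test gives 80 − 38 = 42. No deviation. ✓
  Distressed: no stress test gives 80 − 41 = 39; stress test gives 335 − 277 = 58. Would deviate. ✗
Try solvent → no stress test, distressed → stress test:
  If types separate, no stress test earns payment 335 and stress test earns 80.
  Solvent: no stress test gives 335 − 38 = 297; stress test gives 80 − 163 = -83. No deviation. ✓
  Distressed: stress test gives 80 − 277 = -197; no stress test gives 335 − 41 = 294. Would deviate. ✗
Neither assignment is incentive-compatible.

None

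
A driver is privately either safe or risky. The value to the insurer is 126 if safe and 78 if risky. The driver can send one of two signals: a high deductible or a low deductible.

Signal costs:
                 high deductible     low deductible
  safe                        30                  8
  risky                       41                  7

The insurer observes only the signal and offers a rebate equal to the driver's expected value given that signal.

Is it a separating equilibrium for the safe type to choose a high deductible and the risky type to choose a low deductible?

If types separate, high deductible earns payment 126 and low deductible earns 78.
Safe: high deductible gives 126 − 30 = 96; low deductible gives 78 − 8 = 70. No deviation. ✓
Risky: low deductible gives 78 − 7 = 71; high deductible gives 126 − 41 = 85. Would deviate. ✗

No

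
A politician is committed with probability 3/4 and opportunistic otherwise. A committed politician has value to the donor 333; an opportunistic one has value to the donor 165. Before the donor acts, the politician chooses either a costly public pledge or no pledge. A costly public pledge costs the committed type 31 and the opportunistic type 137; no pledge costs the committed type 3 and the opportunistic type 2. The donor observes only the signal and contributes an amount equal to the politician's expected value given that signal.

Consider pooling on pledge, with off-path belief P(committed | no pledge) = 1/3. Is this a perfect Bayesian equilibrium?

On the equilibrium path (pledge) the donor holds the prior 3/4 and pays 3/4·333 + 1/4·165 = 291. Off-path (no pledge) belief 1/3 gives 1/3·333 + 2/3·165 = 221.
Committed: pledge gives 291 − 31 = 260; no pledge gives 221 − 3 = 218. Stays. ✓
Opportunistic: pledge gives 291 − 137 = 154; no pledge gives 221 − 2 = 219. Deviates. ✗

No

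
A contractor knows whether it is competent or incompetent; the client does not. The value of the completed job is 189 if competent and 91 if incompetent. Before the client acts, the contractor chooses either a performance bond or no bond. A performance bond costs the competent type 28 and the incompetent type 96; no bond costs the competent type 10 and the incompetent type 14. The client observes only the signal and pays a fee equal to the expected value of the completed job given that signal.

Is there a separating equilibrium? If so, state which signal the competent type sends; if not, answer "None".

None

Try competent → bond, incompetent → no bond:
  If types separate, bond earns payment 189 and no bond earns 91.
  Competent: bond gives 189 − 28 = 161; no bond gives 91 − 10 = 81. No deviation. ✓
  Incompetent: no bond gives 91 − 14 = 77; bond gives 189 − 96 = 93. Would deviate. ✗
Try competent → no bond, incompetent → bond:
  If types separate, no bond earns payment 189 and bond earns 91.
  Competent: no bond gives 189 − 10 = 179; bond gives 91 − 28 = 63. No deviation. ✓
  Incompetent: bond gives 91 − 96 = -5; no bond gives 189 − 14 = 175. Would deviate. ✗
Neither assignment is incentive-compatible.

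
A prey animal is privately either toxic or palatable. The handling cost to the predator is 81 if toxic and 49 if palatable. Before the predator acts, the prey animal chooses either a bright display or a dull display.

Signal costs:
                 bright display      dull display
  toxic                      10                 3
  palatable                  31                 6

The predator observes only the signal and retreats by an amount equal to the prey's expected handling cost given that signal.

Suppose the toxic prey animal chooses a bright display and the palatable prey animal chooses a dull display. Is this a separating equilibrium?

If types separate, bright display earns payment 81 and dull display earns 49.
Toxic: bright display gives 81 − 10 = 71; dull display gives 49 − 3 = 46. No deviation. ✓
Palatable: dull display gives 49 − 6 = 43; bright display gives 81 − 31 = 50. Would deviate. ✗

No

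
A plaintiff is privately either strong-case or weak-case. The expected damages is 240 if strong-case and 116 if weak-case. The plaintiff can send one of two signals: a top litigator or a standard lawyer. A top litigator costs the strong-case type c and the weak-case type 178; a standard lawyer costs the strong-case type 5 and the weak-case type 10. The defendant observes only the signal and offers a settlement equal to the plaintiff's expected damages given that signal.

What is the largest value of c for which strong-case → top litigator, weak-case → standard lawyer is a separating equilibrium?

Under separation: top litigator → strong-case (pays 240); standard lawyer → weak-case (pays 116).
Weak-case: 116 − 10 = 106 ≥ 240 − 178 = 62. Holds regardless of c. ✓
Strong-case: 240 − c ≥ 116 − 5, so c ≤ 240 − 111 = 129.

129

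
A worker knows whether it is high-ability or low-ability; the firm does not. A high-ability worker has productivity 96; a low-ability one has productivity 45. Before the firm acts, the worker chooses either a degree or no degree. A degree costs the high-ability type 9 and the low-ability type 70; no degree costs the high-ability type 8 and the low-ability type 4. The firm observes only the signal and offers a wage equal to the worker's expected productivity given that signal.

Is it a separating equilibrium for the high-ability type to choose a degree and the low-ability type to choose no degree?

If types separate, degree earns payment 96 and no degree earns 45.
High-ability: degree gives 96 − 9 = 87; no degree gives 45 − 8 = 37. No deviation. ✓
Low-ability: no degree gives 45 − 4 = 41; degree gives 96 − 70 = 26. No deviation. ✓
Both incentive constraints hold.

Yes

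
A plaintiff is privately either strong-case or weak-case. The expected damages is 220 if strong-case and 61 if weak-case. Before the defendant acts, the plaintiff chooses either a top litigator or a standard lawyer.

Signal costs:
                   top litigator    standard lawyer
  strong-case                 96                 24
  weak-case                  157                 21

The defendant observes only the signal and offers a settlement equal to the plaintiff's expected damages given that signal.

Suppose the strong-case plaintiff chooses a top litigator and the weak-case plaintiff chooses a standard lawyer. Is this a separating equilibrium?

If types separate, top litigator earns payment 220 and standard lawyer earns 61.
Strong-case: top litigator gives 220 − 96 = 124; standard lawyer gives 61 − 24 = 37. No deviation. ✓
Weak-case: standard lawyer gives 61 − 21 = 40; top litigator gives 220 − 157 = 63. Would deviate. ✗

No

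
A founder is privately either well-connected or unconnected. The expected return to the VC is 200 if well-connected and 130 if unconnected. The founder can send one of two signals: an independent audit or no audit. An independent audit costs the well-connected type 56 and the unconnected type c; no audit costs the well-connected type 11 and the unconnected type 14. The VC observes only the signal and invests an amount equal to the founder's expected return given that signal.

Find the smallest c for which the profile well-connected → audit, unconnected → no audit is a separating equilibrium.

Under separation: audit → well-connected (pays 200); no audit → unconnected (pays 130).
Well-connected: 200 − 56 = 144 ≥ 130 − 11 = 119. Holds regardless of c. ✓
Unconnected: 130 − 14 ≥ 200 − c, so c ≥ 200 − 116 = 84.

84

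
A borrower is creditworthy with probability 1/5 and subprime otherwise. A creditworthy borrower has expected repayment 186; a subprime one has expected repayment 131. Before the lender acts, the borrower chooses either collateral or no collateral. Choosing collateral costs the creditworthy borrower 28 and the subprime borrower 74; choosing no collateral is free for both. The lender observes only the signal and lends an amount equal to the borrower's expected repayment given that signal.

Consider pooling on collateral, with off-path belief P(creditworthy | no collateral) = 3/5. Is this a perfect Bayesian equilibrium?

At the pooled signal (collateral) the lender holds the prior 1/5 and pays 1/5·186 + 4/5·131 = 142. Off-path (no collateral) belief 3/5 gives 3/5·186 + 2/5·131 = 164.
Creditworthy: collateral gives 142 − 28 = 114; no collateral gives 164 − 0 = 164. Deviates. ✗
Subprime: collateral gives 142 − 74 = 68; no collateral gives 164 − 0 = 164. Deviates. ✗

No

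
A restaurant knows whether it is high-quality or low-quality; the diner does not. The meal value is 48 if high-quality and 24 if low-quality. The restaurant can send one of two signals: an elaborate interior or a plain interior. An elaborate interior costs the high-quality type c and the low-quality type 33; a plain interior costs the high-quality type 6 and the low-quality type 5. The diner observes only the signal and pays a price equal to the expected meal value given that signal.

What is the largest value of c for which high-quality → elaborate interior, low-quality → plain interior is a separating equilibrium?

30

Under separation: elaborate interior → high-quality (pays 48); plain interior → low-quality (pays 24).
Low-quality: 24 − 5 = 19 ≥ 48 − 33 = 15. Holds regardless of c. ✓
High-quality: 48 − c ≥ 24 − 6, so c ≤ 48 − 18 = 30.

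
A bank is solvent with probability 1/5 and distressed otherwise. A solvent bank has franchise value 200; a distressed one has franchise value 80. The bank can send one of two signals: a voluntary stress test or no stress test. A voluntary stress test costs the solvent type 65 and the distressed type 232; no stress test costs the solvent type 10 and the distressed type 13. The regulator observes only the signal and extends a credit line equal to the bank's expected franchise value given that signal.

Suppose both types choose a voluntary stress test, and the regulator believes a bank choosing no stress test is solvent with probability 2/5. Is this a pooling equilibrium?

No

At the pooled signal (stress test) the regulator holds the prior 1/5 and pays 1/5·200 + 4/5·80 = 104. Off-path (no stress test) belief 2/5 gives 2/5·200 + 3/5·80 = 128.
Solvent: stress test gives 104 − 65 = 39; no stress test gives 128 − 10 = 118. Deviates. ✗
Distressed: stress test gives 104 − 232 = -128; no stress test gives 128 − 13 = 115. Deviates. ✗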